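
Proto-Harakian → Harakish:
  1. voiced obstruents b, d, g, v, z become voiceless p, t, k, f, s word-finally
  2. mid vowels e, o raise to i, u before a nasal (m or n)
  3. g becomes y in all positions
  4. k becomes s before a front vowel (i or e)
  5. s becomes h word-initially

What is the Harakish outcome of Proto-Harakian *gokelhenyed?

Harakish: start from *gokelhenyed.
  rule 1 (final devoicing): gokelhenyed → gokelhenyet
  rule 2 (pre-nasal raising): gokelhenyet → gokelhinyet
  rule 3 (unconditioned shift): gokelhinyet → yokelhinyet
  rule 4 (palatalisation): yokelhinyet → yoselhinyet
  rule 5: no change — yoselhinyet
  ⇒ Harakish yoselhinyet

yoselhinyet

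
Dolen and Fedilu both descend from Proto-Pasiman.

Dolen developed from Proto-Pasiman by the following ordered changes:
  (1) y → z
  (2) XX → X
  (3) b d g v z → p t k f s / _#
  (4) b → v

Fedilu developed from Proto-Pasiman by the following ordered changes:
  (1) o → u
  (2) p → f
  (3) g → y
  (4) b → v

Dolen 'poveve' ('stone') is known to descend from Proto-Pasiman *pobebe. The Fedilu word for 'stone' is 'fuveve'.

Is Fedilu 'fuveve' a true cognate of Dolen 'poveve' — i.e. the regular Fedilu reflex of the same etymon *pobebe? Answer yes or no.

yes

Derive the expected Fedilu reflex of *pobebe:
Fedilu: *pobebe > pubebe > fubebe > fuveve  (by vowel merger, unconditioned shift, unconditioned shift)
Fedilu 'fuveve' matches the regular reflex exactly, so the pair is cognate.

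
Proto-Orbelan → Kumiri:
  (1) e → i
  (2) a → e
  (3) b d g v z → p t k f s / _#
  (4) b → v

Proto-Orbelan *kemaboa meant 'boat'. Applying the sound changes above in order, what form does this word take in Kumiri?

kimevoe

Kumiri: *kemaboa > kimaboa > kimeboe > kimevoe  (by vowel merger, vowel merger, unconditioned shift)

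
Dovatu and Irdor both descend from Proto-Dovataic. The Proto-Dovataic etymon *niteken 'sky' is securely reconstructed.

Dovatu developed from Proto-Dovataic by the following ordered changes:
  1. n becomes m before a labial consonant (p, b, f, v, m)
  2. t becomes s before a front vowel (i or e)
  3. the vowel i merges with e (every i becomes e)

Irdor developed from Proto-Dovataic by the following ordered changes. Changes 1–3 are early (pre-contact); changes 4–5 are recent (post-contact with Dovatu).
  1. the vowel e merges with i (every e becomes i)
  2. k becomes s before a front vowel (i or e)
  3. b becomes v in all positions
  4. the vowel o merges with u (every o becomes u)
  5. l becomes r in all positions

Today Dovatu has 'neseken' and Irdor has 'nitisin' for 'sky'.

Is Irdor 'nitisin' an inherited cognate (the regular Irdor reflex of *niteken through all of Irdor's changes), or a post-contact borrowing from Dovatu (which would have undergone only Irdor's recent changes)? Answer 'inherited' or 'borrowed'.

If inherited, *niteken would pass through all of Irdor's changes:
Irdor: start from *niteken.
  rule 1 (vowel merger): niteken → nitikin
  rule 2 (palatalisation): nitikin → nitisin
  rule 3: no change — nitisin
  rule 4: no change — nitisin
  rule 5: no change — nitisin
  ⇒ Irdor nitisin
If borrowed from Dovatu 'neseken' after the early changes, it would undergo only the recent ones:
  rule 4 (vowel merger): no change (neseken)
  rule 5 (unconditioned shift): no change (neseken)
  ⇒ as a loan: neseken
Irdor 'nitisin' matches the inherited outcome exactly, so it is an inherited cognate, not a loan.

inherited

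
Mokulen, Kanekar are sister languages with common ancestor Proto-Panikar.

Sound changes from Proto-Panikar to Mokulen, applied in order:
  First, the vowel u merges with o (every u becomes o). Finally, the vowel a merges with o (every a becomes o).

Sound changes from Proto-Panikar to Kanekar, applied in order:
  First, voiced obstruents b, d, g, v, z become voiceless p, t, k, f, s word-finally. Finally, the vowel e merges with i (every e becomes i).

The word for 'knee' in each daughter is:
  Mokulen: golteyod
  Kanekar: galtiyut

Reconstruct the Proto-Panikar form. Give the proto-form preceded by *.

*galteyud

Position 7: Mokulen has o, Kanekar has u. Kanekar preserves u here (none of its changes turn any other segment into u), so the proto-segment is *u.
Position 8: Mokulen has d, Kanekar has t. Mokulen preserves d here (none of its changes turn any other segment into d), so the proto-segment is *d.
This points to *galteyud. Verify forward in each daughter:
Mokulen: *galteyud > galteyod > golteyod  (by vowel merger, vowel merger)
Kanekar: start from *galteyud.
  rule 1 (final devoicing): galteyud → galteyut
  rule 2 (vowel merger): galteyut → galtiyut
  ⇒ Kanekar galtiyut
Only *galteyud yields all of Mokulen golteyod, Kanekar galtiyut.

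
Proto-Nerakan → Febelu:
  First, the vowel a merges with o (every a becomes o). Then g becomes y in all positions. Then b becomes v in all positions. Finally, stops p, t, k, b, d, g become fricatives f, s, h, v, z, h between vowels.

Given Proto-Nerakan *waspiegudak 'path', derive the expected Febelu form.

wospieyuzok

Febelu: *waspiegudak > wospiegudok > wospieyudok > wospieyuzok  (by vowel merger, unconditioned shift, intervocalic lenition)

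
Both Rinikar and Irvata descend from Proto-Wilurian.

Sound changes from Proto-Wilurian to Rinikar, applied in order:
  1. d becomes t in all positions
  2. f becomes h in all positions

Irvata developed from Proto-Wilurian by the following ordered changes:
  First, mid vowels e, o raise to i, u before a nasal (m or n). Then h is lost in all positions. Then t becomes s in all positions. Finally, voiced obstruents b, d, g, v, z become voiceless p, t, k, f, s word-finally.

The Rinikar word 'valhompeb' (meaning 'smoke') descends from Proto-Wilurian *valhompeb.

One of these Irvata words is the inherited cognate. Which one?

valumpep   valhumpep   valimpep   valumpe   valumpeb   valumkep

Irvata: start from *valhompeb.
  rule 1 (pre-nasal raising): valhompeb → valhumpeb
  rule 2 (h-loss): valhumpeb → valumpeb
  rule 3: no change — valumpeb
  rule 4 (final devoicing): valumpeb → valumpep
  ⇒ Irvata valumpep
Only 'valumpep' matches the regular Irvata development of *valhompeb.

valumpep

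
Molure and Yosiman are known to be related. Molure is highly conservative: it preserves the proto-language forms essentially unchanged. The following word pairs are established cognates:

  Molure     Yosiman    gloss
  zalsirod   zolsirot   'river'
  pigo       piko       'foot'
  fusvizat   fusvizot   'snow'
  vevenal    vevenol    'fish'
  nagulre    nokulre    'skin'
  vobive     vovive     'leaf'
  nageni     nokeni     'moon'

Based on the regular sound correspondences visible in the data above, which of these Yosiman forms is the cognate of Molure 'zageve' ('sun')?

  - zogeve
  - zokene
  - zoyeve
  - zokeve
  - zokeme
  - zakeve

zalsirod ~ zolsirot, fusvizat ~ fusvizot — Molure a corresponds to Yosiman o after a consonant, before a consonant other than r, m, n, p, b, f, v.
nageni ~ nokeni — Molure g corresponds to Yosiman k between vowels (before a front vowel).
Applying these to Molure 'zageve':
  zageve → zogeve   (a→o after a consonant, before a consonant other than r, m, n, p, b, f, v)
  zogeve → zokeve   (g→k between vowels (before a front vowel))
So the Yosiman cognate is 'zokeve'.

zokeve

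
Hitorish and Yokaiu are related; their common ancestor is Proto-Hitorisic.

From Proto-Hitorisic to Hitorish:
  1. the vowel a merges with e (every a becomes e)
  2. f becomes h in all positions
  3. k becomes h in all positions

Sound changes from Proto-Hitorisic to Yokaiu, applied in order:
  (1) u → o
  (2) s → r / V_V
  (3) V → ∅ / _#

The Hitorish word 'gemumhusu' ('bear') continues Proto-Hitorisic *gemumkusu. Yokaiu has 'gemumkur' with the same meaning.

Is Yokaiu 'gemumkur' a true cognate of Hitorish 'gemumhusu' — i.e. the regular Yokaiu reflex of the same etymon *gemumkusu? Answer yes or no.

Derive the expected Yokaiu reflex of *gemumkusu:
Yokaiu: start from *gemumkusu.
  rule 1 (vowel merger): gemumkusu → gemomkoso
  rule 2 (rhotacism): gemomkoso → gemomkoro
  rule 3 (apocope): gemomkoro → gemomkor
  ⇒ Yokaiu gemomkor
The regular Yokaiu reflex would be 'gemomkor', but the attested form is 'gemumkur'. The correspondence is irregular, so they are not cognates (the Yokaiu form has a different source).

no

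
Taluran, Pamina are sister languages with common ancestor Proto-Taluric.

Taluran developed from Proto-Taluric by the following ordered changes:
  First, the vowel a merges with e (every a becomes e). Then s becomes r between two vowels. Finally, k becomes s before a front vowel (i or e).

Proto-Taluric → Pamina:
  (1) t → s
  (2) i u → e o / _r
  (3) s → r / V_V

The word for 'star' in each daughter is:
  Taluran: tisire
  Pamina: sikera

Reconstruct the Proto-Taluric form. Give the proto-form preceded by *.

*tikira

Position 4: Taluran has i, Pamina has e. Taluran preserves i here (none of its changes turn any other segment into i), so the proto-segment is *i.
Position 3: Taluran has s, Pamina has k. Pamina preserves k here (none of its changes turn any other segment into k), so the proto-segment is *k.
Position 6: Taluran has e, Pamina has a. Pamina preserves a here (none of its changes turn any other segment into a), so the proto-segment is *a.
This points to *tikira. Verify forward in each daughter:
Taluran: start from *tikira.
  rule 1 (vowel merger): tikira → tikire
  rule 2: no change — tikire
  rule 3 (palatalisation): tikire → tisire
  ⇒ Taluran tisire
Pamina: start from *tikira.
  rule 1 (unconditioned shift): tikira → sikira
  rule 2 (pre-rhotic lowering): sikira → sikera
  rule 3: no change — sikera
  ⇒ Pamina sikera
*tikira is the unique common source.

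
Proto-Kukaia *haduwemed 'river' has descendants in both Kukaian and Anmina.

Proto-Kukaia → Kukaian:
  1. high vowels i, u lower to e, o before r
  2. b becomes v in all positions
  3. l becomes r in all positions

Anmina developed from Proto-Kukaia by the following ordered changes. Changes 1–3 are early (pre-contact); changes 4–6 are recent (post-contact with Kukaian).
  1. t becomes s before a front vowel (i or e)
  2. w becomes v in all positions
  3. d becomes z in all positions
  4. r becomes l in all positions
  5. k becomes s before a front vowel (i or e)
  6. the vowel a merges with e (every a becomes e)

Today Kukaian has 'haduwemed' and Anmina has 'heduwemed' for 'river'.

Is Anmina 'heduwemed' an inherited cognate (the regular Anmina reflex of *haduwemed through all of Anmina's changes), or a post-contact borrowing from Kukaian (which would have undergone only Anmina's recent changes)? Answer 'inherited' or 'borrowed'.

If inherited, *haduwemed would pass through all of Anmina's changes:
Anmina: *haduwemed > haduvemed > hazuvemez > hezuvemez  (by unconditioned shift, unconditioned shift, vowel merger)
If borrowed from Kukaian 'haduwemed' after the early changes, it would undergo only the recent ones:
  rule 4 (unconditioned shift): no change (haduwemed)
  rule 5 (palatalisation): no change (haduwemed)
  rule 6 (vowel merger): haduwemed → heduwemed
  ⇒ as a loan: heduwemed
Anmina 'heduwemed' matches the loan outcome 'heduwemed', not the inherited 'hezuvemez' — it skipped the early Anmina changes, so it was borrowed from Kukaian.

borrowed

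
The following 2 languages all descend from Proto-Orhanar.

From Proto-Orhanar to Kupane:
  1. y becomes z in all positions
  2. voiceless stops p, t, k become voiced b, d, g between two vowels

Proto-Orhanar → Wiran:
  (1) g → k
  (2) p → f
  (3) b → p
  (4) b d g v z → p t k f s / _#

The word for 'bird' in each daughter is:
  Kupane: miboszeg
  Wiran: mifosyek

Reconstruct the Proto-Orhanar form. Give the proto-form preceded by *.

*miposyeg

Position 3: Kupane has b, Wiran has f. Taking the neighbouring segments as reconstructed: Kupane b could go back to *p or *b; Wiran f could go back to *p or *f — the one source consistent with every daughter is *p.
Position 8: Kupane has g, Wiran has k. Taking the neighbouring segments as reconstructed: Kupane g can only go back to *g; Wiran k could go back to *k or *g — the one source consistent with every daughter is *g.
Position 6: Kupane has z, Wiran has y. Wiran preserves y here (none of its changes turn any other segment into y), so the proto-segment is *y.
This points to *miposyeg. Verify forward in each daughter:
Kupane: *miposyeg > miposzeg > miboszeg  (by unconditioned shift, intervocalic voicing)
Wiran: start from *miposyeg.
  rule 1 (unconditioned shift): miposyeg → miposyek
  rule 2 (unconditioned shift): miposyek → mifosyek
  rule 3: no change — mifosyek
  rule 4: no change — mifosyek
  ⇒ Wiran mifosyek
Only *miposyeg yields all of Kupane miboszeg, Wiran mifosyek.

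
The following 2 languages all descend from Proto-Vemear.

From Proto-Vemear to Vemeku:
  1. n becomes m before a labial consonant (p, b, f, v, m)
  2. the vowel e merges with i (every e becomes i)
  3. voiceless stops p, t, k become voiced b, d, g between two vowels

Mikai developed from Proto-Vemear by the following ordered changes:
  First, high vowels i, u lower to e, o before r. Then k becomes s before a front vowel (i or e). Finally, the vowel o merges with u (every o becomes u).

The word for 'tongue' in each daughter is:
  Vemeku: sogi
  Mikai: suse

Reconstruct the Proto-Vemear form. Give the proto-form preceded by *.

*soke

Position 4: Vemeku has i, Mikai has e. Taking the neighbouring segments as reconstructed: Vemeku i could go back to *e or *i; Mikai e can only go back to *e — the one source consistent with every daughter is *e.
Position 2: Vemeku has o, Mikai has u. Vemeku preserves o here (none of its changes turn any other segment into o), so the proto-segment is *o.
Position 3: Vemeku has g, Mikai has s. Taking the neighbouring segments as reconstructed: Vemeku g could go back to *k or *g; Mikai s could go back to *k or *s — the one source consistent with every daughter is *k.
This points to *soke. Verify forward in each daughter:
Vemeku: *soke > soki > sogi  (by vowel merger, intervocalic voicing)
Mikai: start from *soke.
  rule 1: no change — soke
  rule 2 (palatalisation): soke → sose
  rule 3 (vowel merger): sose → suse
  ⇒ Mikai suse
*soke is the unique common source.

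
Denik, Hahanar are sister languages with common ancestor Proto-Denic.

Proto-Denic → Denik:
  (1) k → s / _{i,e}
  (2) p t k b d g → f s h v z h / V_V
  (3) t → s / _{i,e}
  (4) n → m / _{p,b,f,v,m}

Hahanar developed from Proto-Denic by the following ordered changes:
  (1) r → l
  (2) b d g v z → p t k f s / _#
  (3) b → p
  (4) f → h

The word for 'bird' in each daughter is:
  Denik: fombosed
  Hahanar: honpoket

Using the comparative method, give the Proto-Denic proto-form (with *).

Position 1: Denik has f, Hahanar has h. Taking the neighbouring segments as reconstructed: Denik f can only go back to *f; Hahanar h could go back to *f or *h — the one source consistent with every daughter is *f.
Position 3: Denik has m, Hahanar has n. Hahanar preserves n here (none of its changes turn any other segment into n), so the proto-segment is *n.
Position 8: Denik has d, Hahanar has t. Denik preserves d here (none of its changes turn any other segment into d), so the proto-segment is *d.
This points to *fonboked. Verify forward in each daughter:
Denik: *fonboked > fonbosed > fombosed  (by palatalisation, nasal place assimilation)
Hahanar: start from *fonboked.
  rule 1: no change — fonboked
  rule 2 (final devoicing): fonboked → fonboket
  rule 3 (unconditioned shift): fonboket → fonpoket
  rule 4 (unconditioned shift): fonpoket → honpoket
  ⇒ Hahanar honpoket
*fonboked is the unique common source.

*fonboked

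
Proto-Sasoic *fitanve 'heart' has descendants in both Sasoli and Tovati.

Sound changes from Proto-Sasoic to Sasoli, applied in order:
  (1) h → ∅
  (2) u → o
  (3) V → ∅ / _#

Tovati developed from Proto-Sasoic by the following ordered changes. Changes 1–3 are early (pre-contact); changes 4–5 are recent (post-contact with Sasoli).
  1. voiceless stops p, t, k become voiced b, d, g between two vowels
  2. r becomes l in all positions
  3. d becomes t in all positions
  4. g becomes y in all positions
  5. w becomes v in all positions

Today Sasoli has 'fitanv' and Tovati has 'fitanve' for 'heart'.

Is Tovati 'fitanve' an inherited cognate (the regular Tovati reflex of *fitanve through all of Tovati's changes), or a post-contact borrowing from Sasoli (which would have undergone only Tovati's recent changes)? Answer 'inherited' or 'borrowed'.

inherited

If inherited, *fitanve would pass through all of Tovati's changes:
Tovati: *fitanve > fidanve > fitanve  (by intervocalic voicing, unconditioned shift)
If borrowed from Sasoli 'fitanv' after the early changes, it would undergo only the recent ones:
  rule 4 (unconditioned shift): no change (fitanv)
  rule 5 (unconditioned shift): no change (fitanv)
  ⇒ as a loan: fitanv
Tovati 'fitanve' matches the inherited outcome exactly, so it is an inherited cognate, not a loan.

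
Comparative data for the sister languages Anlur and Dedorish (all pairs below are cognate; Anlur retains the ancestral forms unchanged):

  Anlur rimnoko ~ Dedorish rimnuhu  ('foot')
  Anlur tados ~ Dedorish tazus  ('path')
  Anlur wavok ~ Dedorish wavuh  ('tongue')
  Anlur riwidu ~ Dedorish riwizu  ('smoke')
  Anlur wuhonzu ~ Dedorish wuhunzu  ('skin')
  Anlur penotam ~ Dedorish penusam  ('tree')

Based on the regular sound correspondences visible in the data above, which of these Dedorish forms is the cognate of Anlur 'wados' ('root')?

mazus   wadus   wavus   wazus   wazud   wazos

tados ~ tazus — Anlur d corresponds to Dedorish z between vowels (before a back vowel).
rimnoko ~ rimnuhu, tados ~ tazus — Anlur o corresponds to Dedorish u after a consonant, before a consonant other than r, m, n, p, b, f, v.
Applying these to Anlur 'wados':
  wados → wazos   (d→z between vowels (before a back vowel))
  wazos → wazus   (o→u after a consonant, before a consonant other than r, m, n, p, b, f, v)
So the Dedorish cognate is 'wazus'.

wazus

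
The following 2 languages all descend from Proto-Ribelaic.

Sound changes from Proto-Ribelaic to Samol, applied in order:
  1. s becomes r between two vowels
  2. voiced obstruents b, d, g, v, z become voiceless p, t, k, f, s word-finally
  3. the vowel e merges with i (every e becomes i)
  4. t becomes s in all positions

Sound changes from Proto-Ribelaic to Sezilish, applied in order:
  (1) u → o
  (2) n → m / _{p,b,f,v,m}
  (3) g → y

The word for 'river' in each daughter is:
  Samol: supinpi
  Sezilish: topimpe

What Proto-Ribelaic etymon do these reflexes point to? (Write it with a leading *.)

*tupinpe

Position 1: Samol has s, Sezilish has t. Sezilish preserves t here (none of its changes turn any other segment into t), so the proto-segment is *t.
Position 5: Samol has n, Sezilish has m. Samol preserves n here (none of its changes turn any other segment into n), so the proto-segment is *n.
Position 7: Samol has i, Sezilish has e. Sezilish preserves e here (none of its changes turn any other segment into e), so the proto-segment is *e.
This points to *tupinpe. Verify forward in each daughter:
Samol: *tupinpe > tupinpi > supinpi  (by vowel merger, unconditioned shift)
Sezilish: *tupinpe
  tupinpe → topinpe   [vowel merger]
  topinpe → topimpe   [nasal place assimilation]
  topimpe (rule 3 does not apply)
  giving Sezilish topimpe.
*tupinpe is the unique common source.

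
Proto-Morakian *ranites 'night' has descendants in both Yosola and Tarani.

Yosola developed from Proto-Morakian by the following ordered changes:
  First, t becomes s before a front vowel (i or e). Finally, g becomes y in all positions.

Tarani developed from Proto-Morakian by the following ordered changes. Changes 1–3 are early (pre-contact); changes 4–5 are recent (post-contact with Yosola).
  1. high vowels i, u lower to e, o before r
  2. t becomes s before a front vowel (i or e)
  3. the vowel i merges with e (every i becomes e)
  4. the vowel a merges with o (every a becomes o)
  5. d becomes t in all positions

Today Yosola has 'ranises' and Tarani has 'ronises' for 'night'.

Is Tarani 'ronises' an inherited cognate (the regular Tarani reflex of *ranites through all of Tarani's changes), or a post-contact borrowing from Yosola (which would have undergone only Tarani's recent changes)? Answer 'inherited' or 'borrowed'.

borrowed

If inherited, *ranites would pass through all of Tarani's changes:
Tarani: start from *ranites.
  rule 1: no change — ranites
  rule 2 (palatalisation): ranites → ranises
  rule 3 (vowel merger): ranises → raneses
  rule 4 (vowel merger): raneses → roneses
  rule 5: no change — roneses
  ⇒ Tarani roneses
If borrowed from Yosola 'ranises' after the early changes, it would undergo only the recent ones:
  rule 4 (vowel merger): ranises → ronises
  rule 5 (unconditioned shift): no change (ronises)
  ⇒ as a loan: ronises
Tarani 'ronises' matches the loan outcome 'ronises', not the inherited 'roneses' — it skipped the early Tarani changes, so it was borrowed from Yosola.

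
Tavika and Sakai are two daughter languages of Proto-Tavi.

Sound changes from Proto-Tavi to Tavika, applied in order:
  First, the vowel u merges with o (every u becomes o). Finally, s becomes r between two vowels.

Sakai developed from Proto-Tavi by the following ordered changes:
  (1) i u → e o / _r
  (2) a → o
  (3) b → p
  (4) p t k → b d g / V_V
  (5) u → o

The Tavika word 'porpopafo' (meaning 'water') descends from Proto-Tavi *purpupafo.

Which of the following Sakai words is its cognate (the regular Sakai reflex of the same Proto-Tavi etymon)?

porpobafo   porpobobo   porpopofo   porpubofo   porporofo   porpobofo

porpobofo

Sakai: *purpupafo
  purpupafo → porpupafo   [pre-rhotic lowering]
  porpupafo → porpupofo   [vowel merger]
  porpupofo (rule 3 does not apply)
  porpupofo → porpubofo   [intervocalic voicing]
  porpubofo → porpobofo   [vowel merger]
  giving Sakai porpobofo.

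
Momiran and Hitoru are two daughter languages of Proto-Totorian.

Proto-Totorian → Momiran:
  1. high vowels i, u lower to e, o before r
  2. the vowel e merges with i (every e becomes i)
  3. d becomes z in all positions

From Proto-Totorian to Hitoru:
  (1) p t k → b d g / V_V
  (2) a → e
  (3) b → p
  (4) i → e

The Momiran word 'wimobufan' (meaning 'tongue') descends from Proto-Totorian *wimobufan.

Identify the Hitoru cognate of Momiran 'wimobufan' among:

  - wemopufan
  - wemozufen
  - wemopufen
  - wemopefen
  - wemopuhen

wemopufen

Hitoru: *wimobufan > wimobufen > wimopufen > wemopufen  (by vowel merger, unconditioned shift, vowel merger)
Among the options, 'wemopufen' alone shows every Hitoru change applied in order.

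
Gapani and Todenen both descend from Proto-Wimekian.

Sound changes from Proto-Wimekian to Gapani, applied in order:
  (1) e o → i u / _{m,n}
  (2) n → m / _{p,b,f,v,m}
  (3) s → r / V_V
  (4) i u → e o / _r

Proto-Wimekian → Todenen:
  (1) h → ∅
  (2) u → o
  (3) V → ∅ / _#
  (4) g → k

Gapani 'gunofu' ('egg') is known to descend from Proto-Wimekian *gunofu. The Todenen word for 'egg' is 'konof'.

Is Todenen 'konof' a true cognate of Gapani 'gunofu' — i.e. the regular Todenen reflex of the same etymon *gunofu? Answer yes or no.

yes

Derive the expected Todenen reflex of *gunofu:
Todenen: *gunofu > gonofo > gonof > konof  (by vowel merger, apocope, unconditioned shift)
Todenen 'konof' matches the regular reflex exactly, so the pair is cognate.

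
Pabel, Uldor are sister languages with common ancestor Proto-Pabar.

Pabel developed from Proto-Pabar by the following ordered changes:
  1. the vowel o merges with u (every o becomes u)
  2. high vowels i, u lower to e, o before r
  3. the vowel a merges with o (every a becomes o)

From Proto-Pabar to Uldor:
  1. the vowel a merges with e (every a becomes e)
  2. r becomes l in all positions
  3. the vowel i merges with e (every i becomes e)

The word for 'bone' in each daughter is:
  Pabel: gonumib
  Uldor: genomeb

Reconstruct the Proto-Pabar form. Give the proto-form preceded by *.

Position 6: Pabel has i, Uldor has e. Pabel preserves i here (none of its changes turn any other segment into i), so the proto-segment is *i.
Position 2: Pabel has o, Uldor has e. Taking the neighbouring segments as reconstructed: Pabel o can only go back to *a; Uldor e could go back to *a or *e or *i — the one source consistent with every daughter is *a.
Verify the candidate proto-form against each daughter:
Pabel: start from *ganomib.
  rule 1 (vowel merger): ganomib → ganumib
  rule 2: no change — ganumib
  rule 3 (vowel merger): ganumib → gonumib
  ⇒ Pabel gonumib
Uldor: start from *ganomib.
  rule 1 (vowel merger): ganomib → genomib
  rule 2: no change — genomib
  rule 3 (vowel merger): genomib → genomeb
  ⇒ Uldor genomeb
*ganomib is the unique common source.

*ganomib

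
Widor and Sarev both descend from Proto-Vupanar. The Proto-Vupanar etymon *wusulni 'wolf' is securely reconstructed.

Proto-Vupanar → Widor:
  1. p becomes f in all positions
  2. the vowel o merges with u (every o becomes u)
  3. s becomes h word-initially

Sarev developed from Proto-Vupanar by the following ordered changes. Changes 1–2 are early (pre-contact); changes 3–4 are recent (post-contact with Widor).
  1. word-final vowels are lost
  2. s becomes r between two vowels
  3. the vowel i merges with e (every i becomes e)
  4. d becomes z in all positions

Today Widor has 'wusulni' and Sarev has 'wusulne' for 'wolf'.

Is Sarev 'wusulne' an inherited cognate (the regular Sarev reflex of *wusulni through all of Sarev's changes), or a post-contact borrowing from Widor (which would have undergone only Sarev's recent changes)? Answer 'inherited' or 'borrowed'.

borrowed

If inherited, *wusulni would pass through all of Sarev's changes:
Sarev: start from *wusulni.
  rule 1 (apocope): wusulni → wusuln
  rule 2 (rhotacism): wusuln → wuruln
  rule 3: no change — wuruln
  rule 4: no change — wuruln
  ⇒ Sarev wuruln
If borrowed from Widor 'wusulni' after the early changes, it would undergo only the recent ones:
  rule 3 (vowel merger): wusulni → wusulne
  rule 4 (unconditioned shift): no change (wusulne)
  ⇒ as a loan: wusulne
Sarev 'wusulne' matches the loan outcome 'wusulne', not the inherited 'wuruln' — it skipped the early Sarev changes, so it was borrowed from Widor.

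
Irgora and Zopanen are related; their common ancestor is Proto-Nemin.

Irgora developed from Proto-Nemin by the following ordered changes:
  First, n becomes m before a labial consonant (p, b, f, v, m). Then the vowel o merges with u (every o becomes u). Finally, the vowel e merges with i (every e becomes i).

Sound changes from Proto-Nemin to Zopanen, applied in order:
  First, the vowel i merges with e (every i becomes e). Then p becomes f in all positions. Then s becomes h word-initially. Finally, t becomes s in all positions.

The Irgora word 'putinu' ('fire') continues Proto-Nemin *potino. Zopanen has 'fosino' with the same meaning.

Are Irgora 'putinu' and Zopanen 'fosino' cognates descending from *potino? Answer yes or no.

no

Derive the expected Zopanen reflex of *potino:
Zopanen: *potino
  potino → poteno   [vowel merger]
  poteno → foteno   [unconditioned shift]
  foteno (rule 3 does not apply)
  foteno → foseno   [unconditioned shift]
  giving Zopanen foseno.
The regular Zopanen reflex would be 'foseno', but the attested form is 'fosino'. The correspondence is irregular, so they are not cognates (the Zopanen form has a different source).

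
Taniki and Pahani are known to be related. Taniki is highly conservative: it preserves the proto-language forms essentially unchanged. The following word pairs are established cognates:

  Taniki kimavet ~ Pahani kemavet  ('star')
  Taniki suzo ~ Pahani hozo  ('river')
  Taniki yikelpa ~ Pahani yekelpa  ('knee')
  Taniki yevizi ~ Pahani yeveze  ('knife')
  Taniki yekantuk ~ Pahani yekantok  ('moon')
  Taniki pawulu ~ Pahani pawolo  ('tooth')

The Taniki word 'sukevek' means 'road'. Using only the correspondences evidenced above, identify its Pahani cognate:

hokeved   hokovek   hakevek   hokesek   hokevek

hokevek

suzo ~ hozo — Taniki s corresponds to Pahani h word-initially before a back vowel.
suzo ~ hozo, yekantuk ~ yekantok — Taniki u corresponds to Pahani o after a consonant, before a consonant other than r, m, n, p, b, f, v.
Applying these to Taniki 'sukevek':
  sukevek → hukevek   (s→h word-initially before a back vowel)
  hukevek → hokevek   (u→o after a consonant, before a consonant other than r, m, n, p, b, f, v)
So the Pahani cognate is 'hokevek'.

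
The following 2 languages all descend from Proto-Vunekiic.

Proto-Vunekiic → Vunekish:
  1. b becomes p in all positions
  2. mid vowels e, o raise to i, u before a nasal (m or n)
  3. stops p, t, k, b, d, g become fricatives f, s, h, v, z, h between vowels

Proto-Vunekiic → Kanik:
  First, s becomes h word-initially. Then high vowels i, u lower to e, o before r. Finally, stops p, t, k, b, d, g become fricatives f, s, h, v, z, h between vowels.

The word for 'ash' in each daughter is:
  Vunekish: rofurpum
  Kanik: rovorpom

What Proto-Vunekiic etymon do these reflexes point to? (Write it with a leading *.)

Position 7: Vunekish has u, Kanik has o. Taking the neighbouring segments as reconstructed: Vunekish u could go back to *o or *u; Kanik o can only go back to *o — the one source consistent with every daughter is *o.
Position 4: Vunekish has u, Kanik has o. Taking the neighbouring segments as reconstructed: Vunekish u can only go back to *u; Kanik o could go back to *o or *u — the one source consistent with every daughter is *u.
Position 3: Vunekish has f, Kanik has v. Taking the neighbouring segments as reconstructed: Vunekish f could go back to *p or *b or *f; Kanik v could go back to *b or *v — the one source consistent with every daughter is *b.
Verify the candidate proto-form against each daughter:
Vunekish: *roburpom > ropurpom > ropurpum > rofurpum  (by unconditioned shift, pre-nasal raising, intervocalic lenition)
Kanik: start from *roburpom.
  rule 1: no change — roburpom
  rule 2 (pre-rhotic lowering): roburpom → roborpom
  rule 3 (intervocalic lenition): roborpom → rovorpom
  ⇒ Kanik rovorpom
No other proto-form is consistent with every reflex, so the reconstruction is *roburpom.

*roburpom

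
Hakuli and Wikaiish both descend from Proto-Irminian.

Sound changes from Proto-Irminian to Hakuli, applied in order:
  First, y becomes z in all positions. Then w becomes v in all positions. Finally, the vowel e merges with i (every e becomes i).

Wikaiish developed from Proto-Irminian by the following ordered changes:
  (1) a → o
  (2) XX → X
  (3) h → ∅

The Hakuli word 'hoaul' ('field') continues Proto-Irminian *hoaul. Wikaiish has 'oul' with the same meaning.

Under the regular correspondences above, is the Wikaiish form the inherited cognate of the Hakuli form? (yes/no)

yes

Derive the expected Wikaiish reflex of *hoaul:
Wikaiish: start from *hoaul.
  rule 1 (vowel merger): hoaul → hooul
  rule 2 (degemination): hooul → houl
  rule 3 (h-loss): houl → oul
  ⇒ Wikaiish oul
Wikaiish 'oul' matches the regular reflex exactly, so the pair is cognate.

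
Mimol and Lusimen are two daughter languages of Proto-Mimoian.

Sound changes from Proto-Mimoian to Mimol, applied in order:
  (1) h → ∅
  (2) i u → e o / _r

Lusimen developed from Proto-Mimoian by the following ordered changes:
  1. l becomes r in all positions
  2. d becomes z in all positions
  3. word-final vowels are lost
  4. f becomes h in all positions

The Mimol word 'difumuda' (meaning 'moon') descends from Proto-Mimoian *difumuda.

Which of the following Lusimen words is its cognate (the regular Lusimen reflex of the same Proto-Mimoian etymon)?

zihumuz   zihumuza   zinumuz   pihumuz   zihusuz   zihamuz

zihumuz

Lusimen: *difumuda
  difumuda (rule 1 does not apply)
  difumuda → zifumuza   [unconditioned shift]
  zifumuza → zifumuz   [apocope]
  zifumuz → zihumuz   [unconditioned shift]
  giving Lusimen zihumuz.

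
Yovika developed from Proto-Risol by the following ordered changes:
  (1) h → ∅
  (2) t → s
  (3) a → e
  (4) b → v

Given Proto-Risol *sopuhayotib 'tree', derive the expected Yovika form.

Yovika: *sopuhayotib
  sopuhayotib → sopuayotib   [h-loss]
  sopuayotib → sopuayosib   [unconditioned shift]
  sopuayosib → sopueyosib   [vowel merger]
  sopueyosib → sopueyosiv   [unconditioned shift]
  giving Yovika sopueyosiv.

sopueyosiv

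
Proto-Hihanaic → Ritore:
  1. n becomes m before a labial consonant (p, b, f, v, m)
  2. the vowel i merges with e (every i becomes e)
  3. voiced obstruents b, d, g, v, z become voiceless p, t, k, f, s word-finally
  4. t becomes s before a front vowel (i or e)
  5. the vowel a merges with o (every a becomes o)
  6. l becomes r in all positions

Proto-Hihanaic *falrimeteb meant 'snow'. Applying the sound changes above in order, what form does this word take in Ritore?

forremesep

Ritore: *falrimeteb > falremeteb > falremetep > falremesep > folremesep > forremesep  (by vowel merger, final devoicing, palatalisation, vowel merger, unconditioned shift)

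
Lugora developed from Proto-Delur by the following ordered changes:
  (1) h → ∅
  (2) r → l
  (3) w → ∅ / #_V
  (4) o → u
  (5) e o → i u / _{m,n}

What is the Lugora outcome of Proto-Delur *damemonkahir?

damimunkail

Lugora: *damemonkahir
  damemonkahir → damemonkair   [h-loss]
  damemonkair → damemonkail   [unconditioned shift]
  damemonkail (rule 3 does not apply)
  damemonkail → damemunkail   [vowel merger]
  damemunkail → damimunkail   [pre-nasal raising]
  giving Lugora damimunkail.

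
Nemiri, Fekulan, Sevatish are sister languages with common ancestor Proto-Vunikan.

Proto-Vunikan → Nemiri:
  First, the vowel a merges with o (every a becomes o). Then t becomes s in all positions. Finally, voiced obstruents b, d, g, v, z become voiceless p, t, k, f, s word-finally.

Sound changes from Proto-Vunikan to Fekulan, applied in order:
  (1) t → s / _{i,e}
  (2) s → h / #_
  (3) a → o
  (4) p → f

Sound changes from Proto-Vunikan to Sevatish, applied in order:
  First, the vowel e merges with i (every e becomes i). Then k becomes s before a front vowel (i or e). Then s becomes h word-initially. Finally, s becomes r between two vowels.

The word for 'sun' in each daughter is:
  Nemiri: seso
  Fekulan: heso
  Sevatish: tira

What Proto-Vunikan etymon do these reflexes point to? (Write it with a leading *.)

Position 2: Nemiri has e, Fekulan has e, Sevatish has i. Nemiri preserves e here (none of its changes turn any other segment into e), so the proto-segment is *e.
Position 4: Nemiri has o, Fekulan has o, Sevatish has a. Sevatish preserves a here (none of its changes turn any other segment into a), so the proto-segment is *a.
Continuing position by position gives *tesa; check it forward:
Nemiri: *tesa > teso > seso  (by vowel merger, unconditioned shift)
Fekulan: *tesa
  tesa → sesa   [palatalisation]
  sesa → hesa   [debuccalisation]
  hesa → heso   [vowel merger]
  heso (rule 4 does not apply)
  giving Fekulan heso.
Sevatish: *tesa > tisa > tira  (by vowel merger, rhotacism)
Only *tesa yields all of Nemiri seso, Fekulan heso, Sevatish tira.

*tesa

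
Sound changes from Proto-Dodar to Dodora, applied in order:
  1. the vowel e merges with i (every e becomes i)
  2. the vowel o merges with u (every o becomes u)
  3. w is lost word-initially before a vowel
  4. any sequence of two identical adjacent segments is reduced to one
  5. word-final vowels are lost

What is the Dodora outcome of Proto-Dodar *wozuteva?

Dodora: *wozuteva
  wozuteva → wozutiva   [vowel merger]
  wozutiva → wuzutiva   [vowel merger]
  wuzutiva → uzutiva   [glide loss]
  uzutiva (rule 4 does not apply)
  uzutiva → uzutiv   [apocope]
  giving Dodora uzutiv.

uzutiv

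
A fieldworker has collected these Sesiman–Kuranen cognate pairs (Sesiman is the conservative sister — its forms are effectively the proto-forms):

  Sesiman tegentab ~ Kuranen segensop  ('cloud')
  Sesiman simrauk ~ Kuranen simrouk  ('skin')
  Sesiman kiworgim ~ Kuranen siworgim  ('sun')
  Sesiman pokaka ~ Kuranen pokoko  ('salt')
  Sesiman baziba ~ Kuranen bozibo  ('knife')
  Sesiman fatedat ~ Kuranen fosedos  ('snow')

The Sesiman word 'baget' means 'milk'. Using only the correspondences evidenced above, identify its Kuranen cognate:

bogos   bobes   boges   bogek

boges

pokaka ~ pokoko, baziba ~ bozibo — Sesiman a corresponds to Kuranen o after a consonant, before a consonant other than r, m, n, p, b, f, v.
fatedat ~ fosedos — Sesiman t corresponds to Kuranen s word-finally.
Applying these to Sesiman 'baget':
  baget → boget   (a→o after a consonant, before a consonant other than r, m, n, p, b, f, v)
  boget → boges   (t→s word-finally)
So the Kuranen cognate is 'boges'.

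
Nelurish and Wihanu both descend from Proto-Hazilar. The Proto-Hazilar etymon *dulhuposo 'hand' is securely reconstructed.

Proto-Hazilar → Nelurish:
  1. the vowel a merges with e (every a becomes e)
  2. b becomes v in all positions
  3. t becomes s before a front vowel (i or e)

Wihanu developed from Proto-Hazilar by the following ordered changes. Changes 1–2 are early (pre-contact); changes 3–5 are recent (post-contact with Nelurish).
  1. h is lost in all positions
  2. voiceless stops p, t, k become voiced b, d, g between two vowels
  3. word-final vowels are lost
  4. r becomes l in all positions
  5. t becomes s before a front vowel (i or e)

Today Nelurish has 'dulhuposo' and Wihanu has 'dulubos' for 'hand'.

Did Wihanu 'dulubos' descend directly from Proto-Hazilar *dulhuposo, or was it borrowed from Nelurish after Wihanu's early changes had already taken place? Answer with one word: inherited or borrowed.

inherited

If inherited, *dulhuposo would pass through all of Wihanu's changes:
Wihanu: *dulhuposo
  dulhuposo → duluposo   [h-loss]
  duluposo → duluboso   [intervocalic voicing]
  duluboso → dulubos   [apocope]
  dulubos (rule 4 does not apply)
  dulubos (rule 5 does not apply)
  giving Wihanu dulubos.
If borrowed from Nelurish 'dulhuposo' after the early changes, it would undergo only the recent ones:
  rule 3 (apocope): dulhuposo → dulhupos
  rule 4 (unconditioned shift): no change (dulhupos)
  rule 5 (palatalisation): no change (dulhupos)
  ⇒ as a loan: dulhupos
Wihanu 'dulubos' matches the inherited outcome exactly, so it is an inherited cognate, not a loan.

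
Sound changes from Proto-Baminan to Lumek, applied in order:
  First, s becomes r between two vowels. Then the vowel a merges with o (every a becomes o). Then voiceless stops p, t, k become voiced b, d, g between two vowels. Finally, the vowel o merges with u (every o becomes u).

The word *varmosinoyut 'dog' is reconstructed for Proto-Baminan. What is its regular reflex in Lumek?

Lumek: start from *varmosinoyut.
  rule 1 (rhotacism): varmosinoyut → varmorinoyut
  rule 2 (vowel merger): varmorinoyut → vormorinoyut
  rule 3: no change — vormorinoyut
  rule 4 (vowel merger): vormorinoyut → vurmurinuyut
  ⇒ Lumek vurmurinuyut

vurmurinuyut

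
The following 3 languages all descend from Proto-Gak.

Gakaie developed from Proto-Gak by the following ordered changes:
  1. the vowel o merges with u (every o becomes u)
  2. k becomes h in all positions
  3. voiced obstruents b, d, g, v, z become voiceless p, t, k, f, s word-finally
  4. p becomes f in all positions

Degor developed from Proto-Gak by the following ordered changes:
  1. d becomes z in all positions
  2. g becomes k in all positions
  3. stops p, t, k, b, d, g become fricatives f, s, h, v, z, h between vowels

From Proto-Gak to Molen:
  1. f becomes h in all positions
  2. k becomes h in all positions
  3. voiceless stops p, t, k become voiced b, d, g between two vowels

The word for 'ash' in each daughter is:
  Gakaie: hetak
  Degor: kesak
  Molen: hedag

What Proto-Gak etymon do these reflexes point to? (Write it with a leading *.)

*ketag

Position 5: Gakaie has k, Degor has k, Molen has g. Molen preserves g here (none of its changes turn any other segment into g), so the proto-segment is *g.
Position 3: Gakaie has t, Degor has s, Molen has d. Taking the neighbouring segments as reconstructed: Gakaie t can only go back to *t; Degor s could go back to *t or *s; Molen d could go back to *t or *d — the one source consistent with every daughter is *t.
Verify the candidate proto-form against each daughter:
Gakaie: *ketag > hetag > hetak  (by unconditioned shift, final devoicing)
Degor: start from *ketag.
  rule 1: no change — ketag
  rule 2 (unconditioned shift): ketag → ketak
  rule 3 (intervocalic lenition): ketak → kesak
  ⇒ Degor kesak
Molen: *ketag > hetag > hedag  (by unconditioned shift, intervocalic voicing)
*ketag is the unique common source.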